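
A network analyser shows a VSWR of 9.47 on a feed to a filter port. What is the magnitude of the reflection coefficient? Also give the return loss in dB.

|Γ| ≈ 0.809; return loss ≈ 1.84 dB

|Γ| = (S − 1)/(S + 1) = (9.47 − 1)/(9.47 + 1) = 8.47/10.5
RL = −20·log₁₀|Γ| = −20·log₁₀(0.809)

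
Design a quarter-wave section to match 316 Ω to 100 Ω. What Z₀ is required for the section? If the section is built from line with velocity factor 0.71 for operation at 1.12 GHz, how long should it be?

Z_qwt = √(Z_0·R_L) = √(100 × 316) = √31600
λ = 0.71·c/f = 0.19 m, so l = λ/4 = 0.0475 m

Z_qwt ≈ 178 Ω; length ≈ 4.75 cm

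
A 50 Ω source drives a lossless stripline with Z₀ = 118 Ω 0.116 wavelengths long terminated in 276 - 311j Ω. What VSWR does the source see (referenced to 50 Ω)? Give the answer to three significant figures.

VSWR ≈ 6.19

βl = 2π × 0.116 = 41.8°
tan(βl) = 0.893
Z_in = Z_0·(Z_L + jZ_0·tanβl)/(Z_0 + jZ_L·tanβl) = 31.8 − j81.1 Ω
Γ_s = (Z_in − Z_s)/(Z_in + Z_s) = (-18.2 − j81.1)/(81.8 − j81.1), |Γ_s| = 0.722
VSWR = (1 + |Γ_s|)/(1 − |Γ_s|)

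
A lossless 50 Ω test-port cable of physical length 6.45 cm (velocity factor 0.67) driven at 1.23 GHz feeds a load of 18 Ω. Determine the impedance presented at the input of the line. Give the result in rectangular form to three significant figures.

Z_in ≈ 26.8 − j31.4 Ω

λ = v/f = 0.67·c / 1.23 GHz = 0.163 m
βl = 2π·l/λ = 2π × 0.395 = 142°
tan(βl) = tan(142°) = -0.779
Z_in = Z_0·(Z_L + jZ_0·tanβl)/(Z_0 + jZ_L·tanβl)
     = 50·(18 − j38.9)/(50 − j14)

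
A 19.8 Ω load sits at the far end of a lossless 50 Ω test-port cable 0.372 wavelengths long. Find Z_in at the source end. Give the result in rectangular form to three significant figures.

Z_in ≈ 35.2 − j37.4 Ω

βl = 2π × 0.372 = 134°
tan(βl) = tan(134°) = -1.04
Z_in = Z_0·(Z_L + jZ_0·tanβl)/(Z_0 + jZ_L·tanβl)
     = 50·(19.8 − j51.9)/(50 − j20.6)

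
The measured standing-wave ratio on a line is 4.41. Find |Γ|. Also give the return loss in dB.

|Γ| ≈ 0.63; return loss ≈ 4.01 dB

|Γ| = (S − 1)/(S + 1) = (4.41 − 1)/(4.41 + 1) = 3.41/5.41
RL = −20·log₁₀|Γ| = −20·log₁₀(0.63)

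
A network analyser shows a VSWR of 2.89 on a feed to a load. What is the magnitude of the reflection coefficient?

|Γ| ≈ 0.486

|Γ| = (S − 1)/(S + 1) = (2.89 − 1)/(2.89 + 1) = 1.89/3.89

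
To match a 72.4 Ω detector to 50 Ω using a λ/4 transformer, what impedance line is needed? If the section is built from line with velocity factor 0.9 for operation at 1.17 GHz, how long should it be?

Z_qwt = √(Z_0·R_L) = √(50 × 72.4) = √3620
λ = 0.9·c/f = 0.231 m, so l = λ/4 = 0.0577 m

Z_qwt ≈ 60.2 Ω; length ≈ 5.77 cm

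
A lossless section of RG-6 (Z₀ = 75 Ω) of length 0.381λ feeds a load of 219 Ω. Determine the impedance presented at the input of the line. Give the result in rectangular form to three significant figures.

Z_in ≈ 48.9 + j62.8 Ω

βl = 2π × 0.381 = 137°
tan(βl) = tan(137°) = -0.927
Z_in = Z_0·(Z_L + jZ_0·tanβl)/(Z_0 + jZ_L·tanβl)
     = 75·(219 − j69.5)/(75 − j203)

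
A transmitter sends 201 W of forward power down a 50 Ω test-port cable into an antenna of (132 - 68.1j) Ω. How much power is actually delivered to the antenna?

|Γ| = |(82 − j68.1)/(182 − j68.1)| = 0.549
|Γ|² = 0.301
P_refl = |Γ|²·P_inc = 60.5 W, P_del = (1 − |Γ|²)·P_inc = 141 W

P_delivered ≈ 141 W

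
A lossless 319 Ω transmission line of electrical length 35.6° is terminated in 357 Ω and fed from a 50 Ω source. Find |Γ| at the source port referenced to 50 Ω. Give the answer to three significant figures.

|Γ| ≈ 0.739

tan(βl) = 0.716
Z_in = Z_0·(Z_L + jZ_0·tanβl)/(Z_0 + jZ_L·tanβl) = 329 − j35.1 Ω
Γ_s = (Z_in − Z_s)/(Z_in + Z_s) = (279 − j35.1)/(379 − j35.1), |Γ_s| = 0.739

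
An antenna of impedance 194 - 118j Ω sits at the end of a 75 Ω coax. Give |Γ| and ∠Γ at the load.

Γ ≈ 0.571 ∠ -21.1°

Γ = (Z_L − Z_0)/(Z_L + Z_0) = (119 − j118)/(269 − j118)
|Γ| = 168/294 = 0.571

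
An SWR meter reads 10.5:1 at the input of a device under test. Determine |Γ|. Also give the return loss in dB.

|Γ| ≈ 0.826; return loss ≈ 1.66 dB

|Γ| = (S − 1)/(S + 1) = (10.5 − 1)/(10.5 + 1) = 9.5/11.5
RL = −20·log₁₀|Γ| = −20·log₁₀(0.826)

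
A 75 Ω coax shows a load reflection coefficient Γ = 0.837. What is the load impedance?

Z_L = Z_0·(1 + Γ)/(1 − Γ) = 75·(1.84)/(0.163)

Z_L ≈ 845 Ω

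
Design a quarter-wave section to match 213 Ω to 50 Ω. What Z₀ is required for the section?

Z_qwt ≈ 103 Ω

Z_qwt = √(Z_0·R_L) = √(50 × 213) = √10650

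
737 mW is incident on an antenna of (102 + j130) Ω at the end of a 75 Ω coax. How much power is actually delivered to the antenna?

|Γ| = |(27 + j130)/(177 + j130)| = 0.605
|Γ|² = 0.366
P_refl = |Γ|²·P_inc = 269 mW, P_del = (1 − |Γ|²)·P_inc = 468 mW

P_delivered ≈ 468 mW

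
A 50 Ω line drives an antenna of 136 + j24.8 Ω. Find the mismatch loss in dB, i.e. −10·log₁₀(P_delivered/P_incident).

Γ = (86 + j24.8)/(186 + j24.8), |Γ| = 0.477
|Γ|² = 0.228, so P_del/P_inc = 1 − |Γ|² = 0.772
ML = −10·log₁₀(1 − |Γ|²)

mismatch loss ≈ 1.12 dB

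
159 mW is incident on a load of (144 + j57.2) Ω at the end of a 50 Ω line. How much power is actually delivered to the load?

|Γ| = |(94 + j57.2)/(194 + j57.2)| = 0.544
|Γ|² = 0.296
P_refl = |Γ|²·P_inc = 47.1 mW, P_del = (1 − |Γ|²)·P_inc = 112 mW

P_delivered ≈ 112 mW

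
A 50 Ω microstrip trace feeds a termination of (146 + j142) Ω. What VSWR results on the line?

VSWR ≈ 5.85

Γ = (Z_L − Z_0)/(Z_L + Z_0) = (96 + j142)/(196 + j142)
|Γ| = 171/242 = 0.708
VSWR = (1 + |Γ|)/(1 − |Γ|) = 1.71/0.292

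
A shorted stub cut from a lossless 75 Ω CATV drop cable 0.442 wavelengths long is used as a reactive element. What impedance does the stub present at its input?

Z_in ≈ −j28.6 Ω

βl = 2π × 0.442 = 159°
tan(βl) = -0.381
For a shorted stub, Z_in = jZ_0·tan(βl)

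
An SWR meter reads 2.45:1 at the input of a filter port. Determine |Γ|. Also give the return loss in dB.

|Γ| = (S − 1)/(S + 1) = (2.45 − 1)/(2.45 + 1) = 1.45/3.45
RL = −20·log₁₀|Γ| = −20·log₁₀(0.42)

|Γ| ≈ 0.42; return loss ≈ 7.53 dB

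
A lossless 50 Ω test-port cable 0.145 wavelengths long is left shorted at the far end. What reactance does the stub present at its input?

βl = 2π × 0.145 = 52.2°
tan(βl) = 1.29
For a shorted stub, Z_in = jZ_0·tan(βl)

X_in ≈ 64.5 Ω (inductive)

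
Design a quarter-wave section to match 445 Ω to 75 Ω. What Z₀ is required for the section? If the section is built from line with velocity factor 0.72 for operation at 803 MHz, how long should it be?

Z_qwt ≈ 183 Ω; length ≈ 6.72 cm

Z_qwt = √(Z_0·R_L) = √(75 × 445) = √33380
λ = 0.72·c/f = 0.269 m, so l = λ/4 = 0.0672 m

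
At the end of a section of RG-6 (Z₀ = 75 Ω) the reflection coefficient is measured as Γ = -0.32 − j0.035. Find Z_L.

Z_L ≈ 38.6 − j3.01 Ω

Z_L = Z_0·(1 + Γ)/(1 − Γ) = 75·(0.68 − j0.035)/(1.32 + j0.035)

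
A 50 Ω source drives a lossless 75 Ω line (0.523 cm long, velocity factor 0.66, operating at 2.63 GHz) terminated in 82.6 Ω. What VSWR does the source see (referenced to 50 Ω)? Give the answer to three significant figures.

VSWR ≈ 1.61

λ = v/f = 0.66·c / 2.63 GHz = 0.0753 m
βl = 2π·l/λ = 2π × 0.0695 = 25°
tan(βl) = 0.466
Z_in = Z_0·(Z_L + jZ_0·tanβl)/(Z_0 + jZ_L·tanβl) = 79.6 − j5.89 Ω
Γ_s = (Z_in − Z_s)/(Z_in + Z_s) = (29.6 − j5.89)/(130 − j5.89), |Γ_s| = 0.232
VSWR = (1 + |Γ_s|)/(1 − |Γ_s|)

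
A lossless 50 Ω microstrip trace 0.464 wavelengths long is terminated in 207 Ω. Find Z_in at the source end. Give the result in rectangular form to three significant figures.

Z_in ≈ 114 + j97.3 Ω

βl = 2π × 0.464 = 167°
tan(βl) = tan(167°) = -0.23
Z_in = Z_0·(Z_L + jZ_0·tanβl)/(Z_0 + jZ_L·tanβl)
     = 50·(207 − j11.5)/(50 − j47.6)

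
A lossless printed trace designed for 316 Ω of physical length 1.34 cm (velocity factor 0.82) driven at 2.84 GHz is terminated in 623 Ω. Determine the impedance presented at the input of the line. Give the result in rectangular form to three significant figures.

Z_in ≈ 210 − j143 Ω

λ = v/f = 0.82·c / 2.84 GHz = 0.0866 m
βl = 2π·l/λ = 2π × 0.155 = 55.7°
tan(βl) = tan(55.7°) = 1.47
Z_in = Z_0·(Z_L + jZ_0·tanβl)/(Z_0 + jZ_L·tanβl)
     = 316·(623 + j463)/(316 + j913)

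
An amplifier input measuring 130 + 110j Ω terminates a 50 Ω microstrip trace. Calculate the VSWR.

VSWR ≈ 4.63

Γ = (Z_L − Z_0)/(Z_L + Z_0) = (80 + j110)/(180 + j110)
|Γ| = 136/211 = 0.645
VSWR = (1 + |Γ|)/(1 − |Γ|) = 1.64/0.355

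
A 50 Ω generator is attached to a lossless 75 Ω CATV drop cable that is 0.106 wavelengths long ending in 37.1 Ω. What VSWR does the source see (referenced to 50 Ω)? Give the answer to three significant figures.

VSWR ≈ 2.1

βl = 2π × 0.106 = 38.2°
tan(βl) = 0.786
Z_in = Z_0·(Z_L + jZ_0·tanβl)/(Z_0 + jZ_L·tanβl) = 52.1 + j38.7 Ω
Γ_s = (Z_in − Z_s)/(Z_in + Z_s) = (2.13 + j38.7)/(102 + j38.7), |Γ_s| = 0.355
VSWR = (1 + |Γ_s|)/(1 − |Γ_s|)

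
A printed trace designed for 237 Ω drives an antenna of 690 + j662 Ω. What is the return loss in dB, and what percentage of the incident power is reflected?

RL ≈ 3.05 dB; 49.6% of incident power reflected

Γ = (453 + j662)/(927 + j662), |Γ| = 0.704
RL = −20·log₁₀(0.704) = 3.05 dB
P_refl/P_inc = |Γ|² = 0.496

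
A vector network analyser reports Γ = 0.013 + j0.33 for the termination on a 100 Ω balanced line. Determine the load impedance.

Z_L = Z_0·(1 + Γ)/(1 − Γ) = 100·(1.01 + j0.33)/(0.987 − j0.33)

Z_L ≈ 82.3 + j60.9 Ω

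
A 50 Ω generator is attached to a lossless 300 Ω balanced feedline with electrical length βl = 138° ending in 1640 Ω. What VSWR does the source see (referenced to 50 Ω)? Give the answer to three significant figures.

tan(βl) = -0.9
Z_in = Z_0·(Z_L + jZ_0·tanβl)/(Z_0 + jZ_L·tanβl) = 118 + j309 Ω
Γ_s = (Z_in − Z_s)/(Z_in + Z_s) = (67.7 + j309)/(168 + j309), |Γ_s| = 0.9
VSWR = (1 + |Γ_s|)/(1 − |Γ_s|)

VSWR ≈ 19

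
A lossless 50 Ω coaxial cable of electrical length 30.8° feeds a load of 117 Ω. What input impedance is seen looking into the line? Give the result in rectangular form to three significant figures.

Z_in ≈ 53.8 − j45.3 Ω

tan(βl) = tan(30.8°) = 0.596
Z_in = Z_0·(Z_L + jZ_0·tanβl)/(Z_0 + jZ_L·tanβl)
     = 50·(117 + j29.8)/(50 + j69.7)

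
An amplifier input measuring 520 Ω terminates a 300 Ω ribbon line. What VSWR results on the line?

Γ = (520 − 300)/(520 + 300) = 0.268
VSWR = (1 + 0.268)/(1 − 0.268)

VSWR ≈ 1.73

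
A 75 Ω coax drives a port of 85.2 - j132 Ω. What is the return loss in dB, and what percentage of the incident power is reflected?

Γ = (10.2 − j132)/(160.2 − j132), |Γ| = 0.638
RL = −20·log₁₀(0.638) = 3.91 dB
P_refl/P_inc = |Γ|² = 0.407

RL ≈ 3.91 dB; 40.7% of incident power reflected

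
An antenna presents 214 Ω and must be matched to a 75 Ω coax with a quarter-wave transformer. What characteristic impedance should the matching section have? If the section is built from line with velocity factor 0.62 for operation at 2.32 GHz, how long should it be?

Z_qwt ≈ 127 Ω; length ≈ 2 cm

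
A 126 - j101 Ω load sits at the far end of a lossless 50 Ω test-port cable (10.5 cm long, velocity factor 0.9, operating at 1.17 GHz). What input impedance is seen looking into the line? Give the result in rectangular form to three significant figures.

λ = v/f = 0.9·c / 1.17 GHz = 0.231 m
βl = 2π·l/λ = 2π × 0.455 = 164°
tan(βl) = tan(164°) = -0.291
Z_in = Z_0·(Z_L + jZ_0·tanβl)/(Z_0 + jZ_L·tanβl)
     = 50·(126 − j116)/(20.7 − j36.6)

Z_in ≈ 193 + j63 Ω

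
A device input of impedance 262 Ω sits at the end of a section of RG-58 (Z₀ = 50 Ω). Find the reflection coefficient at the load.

Γ = (Z_L − Z_0)/(Z_L + Z_0) = (262 − 50)/(262 + 50) = 212/312

Γ = 0.679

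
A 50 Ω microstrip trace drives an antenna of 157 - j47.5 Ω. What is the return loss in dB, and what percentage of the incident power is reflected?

Γ = (107 − j47.5)/(207 − j47.5), |Γ| = 0.551
RL = −20·log₁₀(0.551) = 5.17 dB
P_refl/P_inc = |Γ|² = 0.304

RL ≈ 5.17 dB; 30.4% of incident power reflected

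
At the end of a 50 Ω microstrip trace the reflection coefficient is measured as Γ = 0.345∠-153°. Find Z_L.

Z_L = Z_0·(1 + Γ)/(1 − Γ) = 50·(0.693 − j0.157)/(1.31 + j0.157)

Z_L ≈ 25.4 − j9.03 Ω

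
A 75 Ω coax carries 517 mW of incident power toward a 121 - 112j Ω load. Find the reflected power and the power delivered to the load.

|Γ| = |(46 − j112)/(196 − j112)| = 0.536
|Γ|² = 0.288
P_refl = |Γ|²·P_inc = 149 mW, P_del = (1 − |Γ|²)·P_inc = 368 mW

P_reflected ≈ 149 mW; P_delivered ≈ 368 mW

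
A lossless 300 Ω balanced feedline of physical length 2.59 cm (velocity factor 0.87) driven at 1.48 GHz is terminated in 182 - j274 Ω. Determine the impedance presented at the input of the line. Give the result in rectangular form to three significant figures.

λ = v/f = 0.87·c / 1.48 GHz = 0.176 m
βl = 2π·l/λ = 2π × 0.147 = 52.9°
tan(βl) = tan(52.9°) = 1.32
Z_in = Z_0·(Z_L + jZ_0·tanβl)/(Z_0 + jZ_L·tanβl)
     = 300·(182 + j122)/(662 + j240)

Z_in ≈ 90.7 + j22.5 Ω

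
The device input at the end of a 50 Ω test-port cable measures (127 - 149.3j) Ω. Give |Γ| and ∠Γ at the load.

Γ ≈ 0.725 ∠ -22.6°

Γ = (Z_L − Z_0)/(Z_L + Z_0) = (77 − j149.3)/(177 − j149.3)
|Γ| = 168/232 = 0.725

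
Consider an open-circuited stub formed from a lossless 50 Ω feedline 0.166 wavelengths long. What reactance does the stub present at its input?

βl = 2π × 0.166 = 59.8°
tan(βl) = 1.72
For an open-circuited stub, Z_in = −jZ_0·cot(βl) = −jZ_0/tan(βl)

X_in ≈ -29.1 Ω (capacitive)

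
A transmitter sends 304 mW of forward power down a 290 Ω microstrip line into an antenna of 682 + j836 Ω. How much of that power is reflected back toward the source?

P_reflected ≈ 158 mW

|Γ| = |(392 + j836)/(972 + j836)| = 0.72
|Γ|² = 0.519
P_refl = |Γ|²·P_inc = 158 mW, P_del = (1 − |Γ|²)·P_inc = 146 mW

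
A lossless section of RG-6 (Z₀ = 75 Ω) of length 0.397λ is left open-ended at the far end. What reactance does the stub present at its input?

X_in ≈ 99.2 Ω (inductive)

βl = 2π × 0.397 = 143°
tan(βl) = -0.756
For an open-ended stub, Z_in = −jZ_0·cot(βl) = −jZ_0/tan(βl)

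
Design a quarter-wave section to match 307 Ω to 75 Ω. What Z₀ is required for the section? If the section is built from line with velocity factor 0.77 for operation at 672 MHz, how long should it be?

Z_qwt ≈ 152 Ω; length ≈ 8.59 cm

Z_qwt = √(Z_0·R_L) = √(75 × 307) = √23020
λ = 0.77·c/f = 0.344 m, so l = λ/4 = 0.0859 m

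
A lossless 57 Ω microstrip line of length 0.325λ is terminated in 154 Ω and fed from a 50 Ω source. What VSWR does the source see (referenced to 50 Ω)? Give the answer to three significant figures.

βl = 2π × 0.325 = 117°
tan(βl) = -1.96
Z_in = Z_0·(Z_L + jZ_0·tanβl)/(Z_0 + jZ_L·tanβl) = 25.7 + j24.2 Ω
Γ_s = (Z_in − Z_s)/(Z_in + Z_s) = (-24.3 + j24.2)/(75.7 + j24.2), |Γ_s| = 0.432
VSWR = (1 + |Γ_s|)/(1 − |Γ_s|)

VSWR ≈ 2.52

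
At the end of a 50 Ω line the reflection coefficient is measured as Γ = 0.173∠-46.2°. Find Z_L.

Z_L = Z_0·(1 + Γ)/(1 − Γ) = 50·(1.12 − j0.125)/(0.88 + j0.125)

Z_L ≈ 61.4 − j15.8 Ω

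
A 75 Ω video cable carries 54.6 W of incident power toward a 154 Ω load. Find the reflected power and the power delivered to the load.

Γ = (154 − 75)/(154 + 75) = 0.345
|Γ|² = 0.119
P_refl = |Γ|²·P_inc = 6.5 W, P_del = (1 − |Γ|²)·P_inc = 48.1 W

P_reflected ≈ 6.5 W; P_delivered ≈ 48.1 W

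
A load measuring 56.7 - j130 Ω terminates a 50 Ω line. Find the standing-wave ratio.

VSWR ≈ 7.85

Γ = (Z_L − Z_0)/(Z_L + Z_0) = (6.7 − j130)/(106.7 − j130)
|Γ| = 130/168 = 0.774
VSWR = (1 + |Γ|)/(1 − |Γ|) = 1.77/0.226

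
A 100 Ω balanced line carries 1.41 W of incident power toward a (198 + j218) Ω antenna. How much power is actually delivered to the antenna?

P_delivered ≈ 0.819 W

|Γ| = |(98 + j218)/(298 + j218)| = 0.647
|Γ|² = 0.419
P_refl = |Γ|²·P_inc = 0.591 W, P_del = (1 − |Γ|²)·P_inc = 0.819 W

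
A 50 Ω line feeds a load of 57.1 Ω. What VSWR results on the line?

VSWR ≈ 1.14

For a purely resistive load, VSWR = R_L/Z_0 or Z_0/R_L (whichever > 1) = 57.1/50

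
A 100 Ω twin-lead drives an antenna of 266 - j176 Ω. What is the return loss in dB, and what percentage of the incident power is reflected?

RL ≈ 4.5 dB; 35.5% of incident power reflected

Γ = (166 − j176)/(366 − j176), |Γ| = 0.596
RL = −20·log₁₀(0.596) = 4.5 dB
P_refl/P_inc = |Γ|² = 0.355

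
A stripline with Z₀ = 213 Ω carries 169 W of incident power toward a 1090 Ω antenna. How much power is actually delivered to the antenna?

Γ = (1090 − 213)/(1090 + 213) = 0.673
|Γ|² = 0.453
P_refl = |Γ|²·P_inc = 76.6 W, P_del = (1 − |Γ|²)·P_inc = 92.4 W

P_delivered ≈ 92.4 W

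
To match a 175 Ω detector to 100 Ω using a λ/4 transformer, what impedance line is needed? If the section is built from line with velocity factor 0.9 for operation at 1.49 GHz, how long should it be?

Z_qwt = √(Z_0·R_L) = √(100 × 175) = √17500
λ = 0.9·c/f = 0.181 m, so l = λ/4 = 0.0453 m

Z_qwt ≈ 132 Ω; length ≈ 4.53 cm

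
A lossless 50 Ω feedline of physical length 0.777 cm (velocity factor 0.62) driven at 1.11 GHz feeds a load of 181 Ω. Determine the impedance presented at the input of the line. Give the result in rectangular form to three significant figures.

Z_in ≈ 90.6 − j83.3 Ω

λ = v/f = 0.62·c / 1.11 GHz = 0.168 m
βl = 2π·l/λ = 2π × 0.0464 = 16.7°
tan(βl) = tan(16.7°) = 0.3
Z_in = Z_0·(Z_L + jZ_0·tanβl)/(Z_0 + jZ_L·tanβl)
     = 50·(181 + j15)/(50 + j54.3)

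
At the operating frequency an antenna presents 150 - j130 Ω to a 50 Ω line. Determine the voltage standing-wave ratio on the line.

Γ = (Z_L − Z_0)/(Z_L + Z_0) = (100 − j130)/(200 − j130)
|Γ| = 164/239 = 0.688
VSWR = (1 + |Γ|)/(1 − |Γ|) = 1.69/0.312

VSWR ≈ 5.4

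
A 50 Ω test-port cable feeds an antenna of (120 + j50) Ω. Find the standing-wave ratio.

VSWR ≈ 2.89

Γ = (Z_L − Z_0)/(Z_L + Z_0) = (70 + j50)/(170 + j50)
|Γ| = 86/177 = 0.485
VSWR = (1 + |Γ|)/(1 − |Γ|) = 1.49/0.515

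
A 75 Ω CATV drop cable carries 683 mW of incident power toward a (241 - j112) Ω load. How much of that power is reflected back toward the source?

P_reflected ≈ 244 mW

|Γ| = |(166 − j112)/(316 − j112)| = 0.597
|Γ|² = 0.357
P_refl = |Γ|²·P_inc = 244 mW, P_del = (1 − |Γ|²)·P_inc = 439 mW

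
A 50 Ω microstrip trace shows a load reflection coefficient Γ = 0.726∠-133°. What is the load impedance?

Z_L = Z_0·(1 + Γ)/(1 − Γ) = 50·(0.505 − j0.531)/(1.5 + j0.531)

Z_L ≈ 9.39 − j21.1 Ω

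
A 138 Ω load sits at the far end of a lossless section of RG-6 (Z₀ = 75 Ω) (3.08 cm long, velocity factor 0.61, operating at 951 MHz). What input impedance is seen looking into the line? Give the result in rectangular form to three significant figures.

λ = v/f = 0.61·c / 951 MHz = 0.192 m
βl = 2π·l/λ = 2π × 0.16 = 57.6°
tan(βl) = tan(57.6°) = 1.58
Z_in = Z_0·(Z_L + jZ_0·tanβl)/(Z_0 + jZ_L·tanβl)
     = 75·(138 + j118)/(75 + j218)

Z_in ≈ 51.1 − j30 Ω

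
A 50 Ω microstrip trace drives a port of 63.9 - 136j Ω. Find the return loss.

Γ = (13.9 − j136)/(113.9 − j136), |Γ| = 0.771
RL = −20·log₁₀|Γ| = −20·log₁₀(0.771)

RL ≈ 2.26 dB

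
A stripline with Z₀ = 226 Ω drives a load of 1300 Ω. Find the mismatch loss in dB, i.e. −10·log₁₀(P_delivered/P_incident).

Γ = (1300 − 226)/(1300 + 226) = 0.704
|Γ|² = 0.495, so P_del/P_inc = 1 − |Γ|² = 0.505
ML = −10·log₁₀(1 − |Γ|²)

mismatch loss ≈ 2.97 dB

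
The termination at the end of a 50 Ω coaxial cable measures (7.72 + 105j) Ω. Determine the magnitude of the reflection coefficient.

Γ = (Z_L − Z_0)/(Z_L + Z_0) = (-42.28 + j105)/(57.72 + j105)
|Γ| = 113/120

|Γ| ≈ 0.945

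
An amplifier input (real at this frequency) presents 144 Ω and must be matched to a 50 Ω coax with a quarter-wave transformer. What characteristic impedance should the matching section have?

Z_qwt ≈ 84.9 Ω

Z_qwt = √(Z_0·R_L) = √(50 × 144) = √7200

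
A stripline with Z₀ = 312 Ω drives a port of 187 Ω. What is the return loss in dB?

Γ = (187 − 312)/(187 + 312) = -0.251
RL = −20·log₁₀|Γ| = −20·log₁₀(0.251)

RL ≈ 12 dB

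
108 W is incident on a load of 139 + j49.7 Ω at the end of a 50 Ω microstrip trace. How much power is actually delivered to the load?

P_delivered ≈ 78.6 W

|Γ| = |(89 + j49.7)/(189 + j49.7)| = 0.522
|Γ|² = 0.272
P_refl = |Γ|²·P_inc = 29.4 W, P_del = (1 − |Γ|²)·P_inc = 78.6 W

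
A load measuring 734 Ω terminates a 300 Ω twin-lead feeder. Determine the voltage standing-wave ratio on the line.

VSWR ≈ 2.45

Γ = (734 − 300)/(734 + 300) = 0.42
VSWR = (1 + 0.42)/(1 − 0.42)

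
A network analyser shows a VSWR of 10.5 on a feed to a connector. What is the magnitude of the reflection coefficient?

|Γ| = (S − 1)/(S + 1) = (10.5 − 1)/(10.5 + 1) = 9.5/11.5

|Γ| ≈ 0.826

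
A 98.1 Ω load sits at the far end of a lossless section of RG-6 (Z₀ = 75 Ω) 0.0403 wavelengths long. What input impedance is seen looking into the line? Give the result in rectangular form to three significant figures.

Z_in ≈ 93.9 − j12.4 Ω

βl = 2π × 0.0403 = 14.5°
tan(βl) = tan(14.5°) = 0.259
Z_in = Z_0·(Z_L + jZ_0·tanβl)/(Z_0 + jZ_L·tanβl)
     = 75·(98.1 + j19.4)/(75 + j25.4)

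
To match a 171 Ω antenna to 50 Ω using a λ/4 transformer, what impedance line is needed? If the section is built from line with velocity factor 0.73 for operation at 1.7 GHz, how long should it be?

Z_qwt = √(Z_0·R_L) = √(50 × 171) = √8550
λ = 0.73·c/f = 0.129 m, so l = λ/4 = 0.0322 m

Z_qwt ≈ 92.5 Ω; length ≈ 3.22 cm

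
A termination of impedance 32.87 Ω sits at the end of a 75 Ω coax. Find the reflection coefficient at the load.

Γ = -0.391

Γ = (Z_L − Z_0)/(Z_L + Z_0) = (32.87 − 75)/(32.87 + 75) = -42.13/107.9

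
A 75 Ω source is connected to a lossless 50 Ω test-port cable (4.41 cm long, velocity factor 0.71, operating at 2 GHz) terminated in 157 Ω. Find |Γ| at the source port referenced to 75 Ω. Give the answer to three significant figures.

λ = v/f = 0.71·c / 2 GHz = 0.106 m
βl = 2π·l/λ = 2π × 0.414 = 149°
tan(βl) = -0.599
Z_in = Z_0·(Z_L + jZ_0·tanβl)/(Z_0 + jZ_L·tanβl) = 47 + j58.5 Ω
Γ_s = (Z_in − Z_s)/(Z_in + Z_s) = (-28 + j58.5)/(122 + j58.5), |Γ_s| = 0.479

|Γ| ≈ 0.479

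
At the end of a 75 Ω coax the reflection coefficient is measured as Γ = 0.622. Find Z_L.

Z_L = Z_0·(1 + Γ)/(1 − Γ) = 75·(1.62)/(0.378)

Z_L ≈ 322 Ω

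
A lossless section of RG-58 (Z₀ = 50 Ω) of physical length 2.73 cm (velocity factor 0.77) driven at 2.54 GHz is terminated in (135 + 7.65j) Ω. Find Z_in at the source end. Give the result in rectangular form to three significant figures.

Z_in ≈ 19.9 + j12.8 Ω

λ = v/f = 0.77·c / 2.54 GHz = 0.0909 m
βl = 2π·l/λ = 2π × 0.3 = 108°
tan(βl) = tan(108°) = -3.07
Z_in = Z_0·(Z_L + jZ_0·tanβl)/(Z_0 + jZ_L·tanβl)
     = 50·(135 − j146)/(73.5 − j414)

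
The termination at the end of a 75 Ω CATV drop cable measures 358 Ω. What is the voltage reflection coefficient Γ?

Γ = 0.654

Γ = (Z_L − Z_0)/(Z_L + Z_0) = (358 − 75)/(358 + 75) = 283/433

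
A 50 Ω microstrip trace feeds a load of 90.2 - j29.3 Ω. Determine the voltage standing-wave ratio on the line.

VSWR ≈ 2.06

Γ = (Z_L − Z_0)/(Z_L + Z_0) = (40.2 − j29.3)/(140.2 − j29.3)
|Γ| = 49.7/143 = 0.347
VSWR = (1 + |Γ|)/(1 − |Γ|) = 1.35/0.653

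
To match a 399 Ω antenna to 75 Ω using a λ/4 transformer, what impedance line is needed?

Z_qwt ≈ 173 Ω

Z_qwt = √(Z_0·R_L) = √(75 × 399) = √29920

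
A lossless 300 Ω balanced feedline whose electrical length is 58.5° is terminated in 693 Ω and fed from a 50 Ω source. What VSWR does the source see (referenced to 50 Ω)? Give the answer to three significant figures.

tan(βl) = 1.63
Z_in = Z_0·(Z_L + jZ_0·tanβl)/(Z_0 + jZ_L·tanβl) = 167 − j140 Ω
Γ_s = (Z_in − Z_s)/(Z_in + Z_s) = (117 − j140)/(217 − j140), |Γ_s| = 0.706
VSWR = (1 + |Γ_s|)/(1 − |Γ_s|)

VSWR ≈ 5.8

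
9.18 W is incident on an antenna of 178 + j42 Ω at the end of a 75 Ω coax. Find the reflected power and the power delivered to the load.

P_reflected ≈ 1.73 W; P_delivered ≈ 7.45 W

|Γ| = |(103 + j42)/(253 + j42)| = 0.434
|Γ|² = 0.188
P_refl = |Γ|²·P_inc = 1.73 W, P_del = (1 − |Γ|²)·P_inc = 7.45 W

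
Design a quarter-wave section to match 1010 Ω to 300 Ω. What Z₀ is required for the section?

Z_qwt ≈ 550 Ω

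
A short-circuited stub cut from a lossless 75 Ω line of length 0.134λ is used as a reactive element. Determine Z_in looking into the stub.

Z_in ≈ +j84 Ω

βl = 2π × 0.134 = 48.2°
tan(βl) = 1.12
For a short-circuited stub, Z_in = jZ_0·tan(βl)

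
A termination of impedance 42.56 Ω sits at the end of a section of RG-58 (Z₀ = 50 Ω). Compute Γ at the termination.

Γ = -0.0804

Γ = (Z_L − Z_0)/(Z_L + Z_0) = (42.56 − 50)/(42.56 + 50) = -7.44/92.56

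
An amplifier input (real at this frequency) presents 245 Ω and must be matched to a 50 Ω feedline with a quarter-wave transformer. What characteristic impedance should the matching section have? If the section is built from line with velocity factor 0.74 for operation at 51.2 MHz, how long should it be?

Z_qwt = √(Z_0·R_L) = √(50 × 245) = √12250
λ = 0.74·c/f = 4.34 m, so l = λ/4 = 1.08 m

Z_qwt ≈ 111 Ω; length ≈ 1.08 m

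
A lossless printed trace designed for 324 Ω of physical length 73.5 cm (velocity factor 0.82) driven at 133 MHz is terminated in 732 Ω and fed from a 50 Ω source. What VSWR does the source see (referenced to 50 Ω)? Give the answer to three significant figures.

λ = v/f = 0.82·c / 133 MHz = 1.85 m
βl = 2π·l/λ = 2π × 0.397 = 143°
tan(βl) = -0.752
Z_in = Z_0·(Z_L + jZ_0·tanβl)/(Z_0 + jZ_L·tanβl) = 295 + j257 Ω
Γ_s = (Z_in − Z_s)/(Z_in + Z_s) = (245 + j257)/(345 + j257), |Γ_s| = 0.826
VSWR = (1 + |Γ_s|)/(1 − |Γ_s|)

VSWR ≈ 10.5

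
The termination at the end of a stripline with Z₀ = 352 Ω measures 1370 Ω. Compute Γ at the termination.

Γ = (Z_L − Z_0)/(Z_L + Z_0) = (1370 − 352)/(1370 + 352) = 1018/1722

Γ = 0.591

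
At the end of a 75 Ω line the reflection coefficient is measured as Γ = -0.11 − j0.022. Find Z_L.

Z_L = Z_0·(1 + Γ)/(1 − Γ) = 75·(0.89 − j0.022)/(1.11 + j0.022)

Z_L ≈ 60.1 − j2.68 Ω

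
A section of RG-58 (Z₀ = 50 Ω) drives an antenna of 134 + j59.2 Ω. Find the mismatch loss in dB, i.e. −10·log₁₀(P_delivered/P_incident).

Γ = (84 + j59.2)/(184 + j59.2), |Γ| = 0.532
|Γ|² = 0.283, so P_del/P_inc = 1 − |Γ|² = 0.717
ML = −10·log₁₀(1 − |Γ|²)

mismatch loss ≈ 1.44 dB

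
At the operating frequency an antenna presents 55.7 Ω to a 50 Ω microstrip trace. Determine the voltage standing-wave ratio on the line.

Γ = (55.7 − 50)/(55.7 + 50) = 0.0539
VSWR = (1 + 0.0539)/(1 − 0.0539)

VSWR ≈ 1.11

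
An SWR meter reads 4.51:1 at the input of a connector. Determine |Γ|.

|Γ| = (S − 1)/(S + 1) = (4.51 − 1)/(4.51 + 1) = 3.51/5.51

|Γ| ≈ 0.637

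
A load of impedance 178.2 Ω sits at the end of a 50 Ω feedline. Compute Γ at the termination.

Γ = 0.562

Γ = (Z_L − Z_0)/(Z_L + Z_0) = (178.2 − 50)/(178.2 + 50) = 128.2/228.2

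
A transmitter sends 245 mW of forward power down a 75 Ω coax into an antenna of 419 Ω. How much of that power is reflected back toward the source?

Γ = (419 − 75)/(419 + 75) = 0.696
|Γ|² = 0.485
P_refl = |Γ|²·P_inc = 119 mW, P_del = (1 − |Γ|²)·P_inc = 126 mW

P_reflected ≈ 119 mW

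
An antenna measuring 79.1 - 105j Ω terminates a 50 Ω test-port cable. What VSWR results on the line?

VSWR ≈ 4.79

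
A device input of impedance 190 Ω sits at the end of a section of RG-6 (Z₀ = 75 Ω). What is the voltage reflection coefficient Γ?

Γ = (Z_L − Z_0)/(Z_L + Z_0) = (190 − 75)/(190 + 75) = 115/265

Γ = 0.434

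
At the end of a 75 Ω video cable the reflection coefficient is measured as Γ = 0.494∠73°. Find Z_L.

Z_L ≈ 59.4 + j74.2 Ω

Z_L = Z_0·(1 + Γ)/(1 − Γ) = 75·(1.14 + j0.472)/(0.856 − j0.472)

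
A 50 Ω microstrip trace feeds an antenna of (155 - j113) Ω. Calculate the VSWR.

VSWR ≈ 4.86

Γ = (Z_L − Z_0)/(Z_L + Z_0) = (105 − j113)/(205 − j113)
|Γ| = 154/234 = 0.659
VSWR = (1 + |Γ|)/(1 − |Γ|) = 1.66/0.341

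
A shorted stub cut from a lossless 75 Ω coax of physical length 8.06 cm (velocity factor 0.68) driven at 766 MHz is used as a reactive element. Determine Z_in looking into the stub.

λ = v/f = 0.68·c / 766 MHz = 0.266 m
βl = 2π·l/λ = 2π × 0.303 = 109°
tan(βl) = -2.91
For a shorted stub, Z_in = jZ_0·tan(βl)

Z_in ≈ −j218 Ω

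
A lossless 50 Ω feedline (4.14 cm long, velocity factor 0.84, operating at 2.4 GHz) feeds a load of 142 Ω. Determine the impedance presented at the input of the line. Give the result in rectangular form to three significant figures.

λ = v/f = 0.84·c / 2.4 GHz = 0.105 m
βl = 2π·l/λ = 2π × 0.394 = 142°
tan(βl) = tan(142°) = -0.783
Z_in = Z_0·(Z_L + jZ_0·tanβl)/(Z_0 + jZ_L·tanβl)
     = 50·(142 − j39.1)/(50 − j111)

Z_in ≈ 38.5 + j46.5 Ω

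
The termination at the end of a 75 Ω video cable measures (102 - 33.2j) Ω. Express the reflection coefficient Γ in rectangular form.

Γ = (Z_L − Z_0)/(Z_L + Z_0) = (27 − j33.2)/(177 − j33.2)

Γ ≈ 0.181 − j0.154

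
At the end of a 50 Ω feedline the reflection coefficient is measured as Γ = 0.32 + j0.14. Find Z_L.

Z_L = Z_0·(1 + Γ)/(1 − Γ) = 50·(1.32 + j0.14)/(0.68 − j0.14)

Z_L ≈ 91.1 + j29 Ω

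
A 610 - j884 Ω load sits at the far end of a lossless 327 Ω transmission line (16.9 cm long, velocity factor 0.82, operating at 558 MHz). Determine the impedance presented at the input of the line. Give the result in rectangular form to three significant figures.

Z_in ≈ 226 + j557 Ω

λ = v/f = 0.82·c / 558 MHz = 0.441 m
βl = 2π·l/λ = 2π × 0.383 = 138°
tan(βl) = tan(138°) = -0.9
Z_in = Z_0·(Z_L + jZ_0·tanβl)/(Z_0 + jZ_L·tanβl)
     = 327·(610 − j1180)/(-469 − j549)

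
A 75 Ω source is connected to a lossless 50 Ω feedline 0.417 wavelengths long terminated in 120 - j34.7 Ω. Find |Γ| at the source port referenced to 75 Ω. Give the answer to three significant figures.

|Γ| ≈ 0.362

βl = 2π × 0.417 = 150°
tan(βl) = -0.575
Z_in = Z_0·(Z_L + jZ_0·tanβl)/(Z_0 + jZ_L·tanβl) = 70.5 + j56.3 Ω
Γ_s = (Z_in − Z_s)/(Z_in + Z_s) = (-4.47 + j56.3)/(146 + j56.3), |Γ_s| = 0.362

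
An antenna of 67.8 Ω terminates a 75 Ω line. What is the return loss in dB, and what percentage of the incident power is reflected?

RL ≈ 25.9 dB; 0.254% of incident power reflected

Γ = (67.8 − 75)/(67.8 + 75) = -0.0504
RL = −20·log₁₀(0.0504) = 25.9 dB
P_refl/P_inc = |Γ|² = 0.00254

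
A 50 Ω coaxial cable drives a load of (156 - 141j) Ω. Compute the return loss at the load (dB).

Γ = (106 − j141)/(206 − j141), |Γ| = 0.707
RL = −20·log₁₀|Γ| = −20·log₁₀(0.707)

RL ≈ 3.02 dB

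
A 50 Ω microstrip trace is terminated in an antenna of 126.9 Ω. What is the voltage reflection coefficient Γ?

Γ = 0.435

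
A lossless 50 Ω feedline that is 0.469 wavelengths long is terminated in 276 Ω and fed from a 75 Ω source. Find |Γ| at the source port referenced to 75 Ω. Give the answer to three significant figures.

|Γ| ≈ 0.588

βl = 2π × 0.469 = 169°
tan(βl) = -0.197
Z_in = Z_0·(Z_L + jZ_0·tanβl)/(Z_0 + jZ_L·tanβl) = 131 + j133 Ω
Γ_s = (Z_in − Z_s)/(Z_in + Z_s) = (56.2 + j133)/(206 + j133), |Γ_s| = 0.588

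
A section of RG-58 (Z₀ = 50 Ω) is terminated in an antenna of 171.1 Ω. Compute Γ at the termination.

Γ = (Z_L − Z_0)/(Z_L + Z_0) = (171.1 − 50)/(171.1 + 50) = 121.1/221.1

Γ = 0.548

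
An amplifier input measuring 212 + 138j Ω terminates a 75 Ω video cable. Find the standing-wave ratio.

Γ = (Z_L − Z_0)/(Z_L + Z_0) = (137 + j138)/(287 + j138)
|Γ| = 194/318 = 0.611
VSWR = (1 + |Γ|)/(1 − |Γ|) = 1.61/0.389

VSWR ≈ 4.14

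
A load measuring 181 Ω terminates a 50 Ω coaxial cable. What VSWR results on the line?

Γ = (181 − 50)/(181 + 50) = 0.567
VSWR = (1 + 0.567)/(1 − 0.567)

VSWR ≈ 3.62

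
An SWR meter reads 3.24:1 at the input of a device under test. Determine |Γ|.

|Γ| ≈ 0.528

|Γ| = (S − 1)/(S + 1) = (3.24 − 1)/(3.24 + 1) = 2.24/4.24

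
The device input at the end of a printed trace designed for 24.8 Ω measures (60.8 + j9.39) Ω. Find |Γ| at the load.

|Γ| ≈ 0.432

Γ = (Z_L − Z_0)/(Z_L + Z_0) = (36 + j9.39)/(85.6 + j9.39)
|Γ| = 37.2/86.1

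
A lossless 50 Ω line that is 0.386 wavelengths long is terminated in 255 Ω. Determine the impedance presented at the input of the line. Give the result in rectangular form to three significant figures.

Z_in ≈ 21.6 + j52.6 Ω

βl = 2π × 0.386 = 139°
tan(βl) = tan(139°) = -0.871
Z_in = Z_0·(Z_L + jZ_0·tanβl)/(Z_0 + jZ_L·tanβl)
     = 50·(255 − j43.5)/(50 − j222)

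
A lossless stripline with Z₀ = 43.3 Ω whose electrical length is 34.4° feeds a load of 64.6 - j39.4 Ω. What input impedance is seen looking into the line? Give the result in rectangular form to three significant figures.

Z_in ≈ 25.8 − j22.2 Ω

tan(βl) = tan(34.4°) = 0.685
Z_in = Z_0·(Z_L + jZ_0·tanβl)/(Z_0 + jZ_L·tanβl)
     = 43.3·(64.6 − j9.75)/(70.3 + j44.2)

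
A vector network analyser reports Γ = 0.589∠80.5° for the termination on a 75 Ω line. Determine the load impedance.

Z_L = Z_0·(1 + Γ)/(1 − Γ) = 75·(1.1 + j0.581)/(0.903 − j0.581)

Z_L ≈ 42.5 + j75.6 Ω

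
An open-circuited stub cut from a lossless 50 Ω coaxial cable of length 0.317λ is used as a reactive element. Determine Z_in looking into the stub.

βl = 2π × 0.317 = 114°
tan(βl) = -2.23
For an open-circuited stub, Z_in = −jZ_0·cot(βl) = −jZ_0/tan(βl)

Z_in ≈ +j22.4 Ω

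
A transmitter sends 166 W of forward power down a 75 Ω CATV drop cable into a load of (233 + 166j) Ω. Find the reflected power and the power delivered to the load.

P_reflected ≈ 71.2 W; P_delivered ≈ 94.8 W

|Γ| = |(158 + j166)/(308 + j166)| = 0.655
|Γ|² = 0.429
P_refl = |Γ|²·P_inc = 71.2 W, P_del = (1 − |Γ|²)·P_inc = 94.8 W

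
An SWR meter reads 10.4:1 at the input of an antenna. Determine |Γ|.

|Γ| ≈ 0.825

|Γ| = (S − 1)/(S + 1) = (10.4 − 1)/(10.4 + 1) = 9.4/11.4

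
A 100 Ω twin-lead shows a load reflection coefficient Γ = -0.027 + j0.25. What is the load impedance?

Z_L = Z_0·(1 + Γ)/(1 − Γ) = 100·(0.973 + j0.25)/(1.03 − j0.25)

Z_L ≈ 83.8 + j44.8 Ω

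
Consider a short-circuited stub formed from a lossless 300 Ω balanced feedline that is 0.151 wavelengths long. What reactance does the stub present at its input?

X_in ≈ 418 Ω (inductive)

βl = 2π × 0.151 = 54.4°
tan(βl) = 1.39
For a short-circuited stub, Z_in = jZ_0·tan(βl)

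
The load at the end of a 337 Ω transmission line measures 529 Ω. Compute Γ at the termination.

Γ = (Z_L − Z_0)/(Z_L + Z_0) = (529 − 337)/(529 + 337) = 192/866

Γ = 0.222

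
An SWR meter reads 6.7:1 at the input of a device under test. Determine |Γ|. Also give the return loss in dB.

|Γ| = (S − 1)/(S + 1) = (6.7 − 1)/(6.7 + 1) = 5.7/7.7
RL = −20·log₁₀|Γ| = −20·log₁₀(0.74)

|Γ| ≈ 0.74; return loss ≈ 2.61 dB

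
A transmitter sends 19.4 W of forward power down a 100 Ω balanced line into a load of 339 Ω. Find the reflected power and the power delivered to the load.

P_reflected ≈ 5.75 W; P_delivered ≈ 13.6 W

Γ = (339 − 100)/(339 + 100) = 0.544
|Γ|² = 0.296
P_refl = |Γ|²·P_inc = 5.75 W, P_del = (1 − |Γ|²)·P_inc = 13.6 W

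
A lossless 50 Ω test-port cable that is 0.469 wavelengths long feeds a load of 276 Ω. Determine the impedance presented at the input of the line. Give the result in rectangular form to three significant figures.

Z_in ≈ 131 + j133 Ω

βl = 2π × 0.469 = 169°
tan(βl) = tan(169°) = -0.197
Z_in = Z_0·(Z_L + jZ_0·tanβl)/(Z_0 + jZ_L·tanβl)
     = 50·(276 − j9.86)/(50 − j54.4)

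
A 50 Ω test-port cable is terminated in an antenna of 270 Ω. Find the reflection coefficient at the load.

Γ = (Z_L − Z_0)/(Z_L + Z_0) = (270 − 50)/(270 + 50) = 220/320

Γ = 0.688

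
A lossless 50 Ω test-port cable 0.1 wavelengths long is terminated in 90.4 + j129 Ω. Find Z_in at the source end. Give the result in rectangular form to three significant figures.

βl = 2π × 0.1 = 36°
tan(βl) = tan(36°) = 0.727
Z_in = Z_0·(Z_L + jZ_0·tanβl)/(Z_0 + jZ_L·tanβl)
     = 50·(90.4 + j165)/(-43.7 + j65.7)

Z_in ≈ 55.5 − j106 Ω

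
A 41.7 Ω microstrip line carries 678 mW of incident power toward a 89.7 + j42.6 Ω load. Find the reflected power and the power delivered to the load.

|Γ| = |(48 + j42.6)/(131.4 + j42.6)| = 0.465
|Γ|² = 0.216
P_refl = |Γ|²·P_inc = 146 mW, P_del = (1 − |Γ|²)·P_inc = 532 mW

P_reflected ≈ 146 mW; P_delivered ≈ 532 mW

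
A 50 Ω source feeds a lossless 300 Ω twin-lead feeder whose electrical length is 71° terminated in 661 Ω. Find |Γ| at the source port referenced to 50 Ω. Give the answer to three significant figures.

tan(βl) = 2.9
Z_in = Z_0·(Z_L + jZ_0·tanβl)/(Z_0 + jZ_L·tanβl) = 149 − j80.1 Ω
Γ_s = (Z_in − Z_s)/(Z_in + Z_s) = (98.7 − j80.1)/(199 − j80.1), |Γ_s| = 0.593

|Γ| ≈ 0.593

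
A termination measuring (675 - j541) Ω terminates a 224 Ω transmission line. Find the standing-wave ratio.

Γ = (Z_L − Z_0)/(Z_L + Z_0) = (451 − j541)/(899 − j541)
|Γ| = 704/1050 = 0.671
VSWR = (1 + |Γ|)/(1 − |Γ|) = 1.67/0.329

VSWR ≈ 5.08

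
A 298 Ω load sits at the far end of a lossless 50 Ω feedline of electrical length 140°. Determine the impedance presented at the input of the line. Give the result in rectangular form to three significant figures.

Z_in ≈ 19.5 + j55.7 Ω

tan(βl) = tan(140°) = -0.839
Z_in = Z_0·(Z_L + jZ_0·tanβl)/(Z_0 + jZ_L·tanβl)
     = 50·(298 − j42)/(50 − j250)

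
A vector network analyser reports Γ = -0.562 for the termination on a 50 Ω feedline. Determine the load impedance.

Z_L = Z_0·(1 + Γ)/(1 − Γ) = 50·(0.438)/(1.56)

Z_L ≈ 14 Ω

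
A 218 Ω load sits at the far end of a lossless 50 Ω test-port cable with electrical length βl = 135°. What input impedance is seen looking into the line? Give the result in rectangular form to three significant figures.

Z_in ≈ 21.8 + j45 Ω

tan(βl) = tan(135°) = -1
Z_in = Z_0·(Z_L + jZ_0·tanβl)/(Z_0 + jZ_L·tanβl)
     = 50·(218 − j50)/(50 − j218)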